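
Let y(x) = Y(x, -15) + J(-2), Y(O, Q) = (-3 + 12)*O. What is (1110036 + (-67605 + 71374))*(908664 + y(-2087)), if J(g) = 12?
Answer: 991167272865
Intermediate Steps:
Y(O, Q) = 9*O
y(x) = 12 + 9*x (y(x) = 9*x + 12 = 12 + 9*x)
(1110036 + (-67605 + 71374))*(908664 + y(-2087)) = (1110036 + (-67605 + 71374))*(908664 + (12 + 9*(-2087))) = (1110036 + 3769)*(908664 + (12 - 18783)) = 1113805*(908664 - 18771) = 1113805*889893 = 991167272865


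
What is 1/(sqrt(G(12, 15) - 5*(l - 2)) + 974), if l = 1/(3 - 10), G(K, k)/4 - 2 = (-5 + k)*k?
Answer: 6818/6636401 - sqrt(30317)/6636401 ≈ 0.0010011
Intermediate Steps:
G(K, k) = 8 + 4*k*(-5 + k) (G(K, k) = 8 + 4*((-5 + k)*k) = 8 + 4*(k*(-5 + k)) = 8 + 4*k*(-5 + k))
l = -1/7 (l = 1/(-7) = -1/7 ≈ -0.14286)
1/(sqrt(G(12, 15) - 5*(l - 2)) + 974) = 1/(sqrt((8 - 20*15 + 4*15**2) - 5*(-1/7 - 2)) + 974) = 1/(sqrt((8 - 300 + 4*225) - 5*(-15/7)) + 974) = 1/(sqrt((8 - 300 + 900) + 75/7) + 974) = 1/(sqrt(608 + 75/7) + 974) = 1/(sqrt(4331/7) + 974) = 1/(sqrt(30317)/7 + 974) = 1/(974 + sqrt(30317)/7)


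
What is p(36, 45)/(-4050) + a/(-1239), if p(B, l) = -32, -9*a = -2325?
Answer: -167767/836325 ≈ -0.20060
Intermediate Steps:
a = 775/3 (a = -⅑*(-2325) = 775/3 ≈ 258.33)
p(36, 45)/(-4050) + a/(-1239) = -32/(-4050) + (775/3)/(-1239) = -32*(-1/4050) + (775/3)*(-1/1239) = 16/2025 - 775/3717 = -167767/836325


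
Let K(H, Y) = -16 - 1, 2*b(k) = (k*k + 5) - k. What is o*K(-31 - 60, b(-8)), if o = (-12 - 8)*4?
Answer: 1360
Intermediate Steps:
b(k) = 5/2 + k²/2 - k/2 (b(k) = ((k*k + 5) - k)/2 = ((k² + 5) - k)/2 = ((5 + k²) - k)/2 = (5 + k² - k)/2 = 5/2 + k²/2 - k/2)
o = -80 (o = -20*4 = -80)
K(H, Y) = -17
o*K(-31 - 60, b(-8)) = -80*(-17) = 1360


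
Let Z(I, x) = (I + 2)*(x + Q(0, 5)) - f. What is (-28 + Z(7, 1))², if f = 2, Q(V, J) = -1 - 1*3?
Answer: 3249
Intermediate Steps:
Q(V, J) = -4 (Q(V, J) = -1 - 3 = -4)
Z(I, x) = -2 + (-4 + x)*(2 + I) (Z(I, x) = (I + 2)*(x - 4) - 1*2 = (2 + I)*(-4 + x) - 2 = (-4 + x)*(2 + I) - 2 = -2 + (-4 + x)*(2 + I))
(-28 + Z(7, 1))² = (-28 + (-10 - 4*7 + 2*1 + 7*1))² = (-28 + (-10 - 28 + 2 + 7))² = (-28 - 29)² = (-57)² = 3249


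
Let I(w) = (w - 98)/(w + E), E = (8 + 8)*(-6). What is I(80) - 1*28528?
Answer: -228215/8 ≈ -28527.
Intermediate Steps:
E = -96 (E = 16*(-6) = -96)
I(w) = (-98 + w)/(-96 + w) (I(w) = (w - 98)/(w - 96) = (-98 + w)/(-96 + w))
I(80) - 1*28528 = (-98 + 80)/(-96 + 80) - 1*28528 = -18/(-16) - 28528 = -1/16*(-18) - 28528 = 9/8 - 28528 = -228215/8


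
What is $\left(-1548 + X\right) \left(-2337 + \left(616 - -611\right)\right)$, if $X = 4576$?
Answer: $-3361080$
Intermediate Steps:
$\left(-1548 + X\right) \left(-2337 + \left(616 - -611\right)\right) = \left(-1548 + 4576\right) \left(-2337 + \left(616 - -611\right)\right) = 3028 \left(-2337 + \left(616 + 611\right)\right) = 3028 \left(-2337 + 1227\right) = 3028 \left(-1110\right) = -3361080$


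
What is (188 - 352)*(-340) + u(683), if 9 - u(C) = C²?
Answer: -410720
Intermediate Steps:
u(C) = 9 - C²
(188 - 352)*(-340) + u(683) = (188 - 352)*(-340) + (9 - 1*683²) = -164*(-340) + (9 - 1*466489) = 55760 + (9 - 466489) = 55760 - 466480 = -410720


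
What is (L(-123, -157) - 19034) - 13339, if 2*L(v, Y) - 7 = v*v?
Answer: -24805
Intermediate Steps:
L(v, Y) = 7/2 + v²/2 (L(v, Y) = 7/2 + (v*v)/2 = 7/2 + v²/2)
(L(-123, -157) - 19034) - 13339 = ((7/2 + (½)*(-123)²) - 19034) - 13339 = ((7/2 + (½)*15129) - 19034) - 13339 = ((7/2 + 15129/2) - 19034) - 13339 = (7568 - 19034) - 13339 = -11466 - 13339 = -24805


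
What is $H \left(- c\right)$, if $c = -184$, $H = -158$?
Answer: $-29072$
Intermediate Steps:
$H \left(- c\right) = - 158 \left(\left(-1\right) \left(-184\right)\right) = \left(-158\right) 184 = -29072$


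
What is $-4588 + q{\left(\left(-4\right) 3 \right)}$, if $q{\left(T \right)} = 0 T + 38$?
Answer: $-4550$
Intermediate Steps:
$q{\left(T \right)} = 38$ ($q{\left(T \right)} = 0 + 38 = 38$)
$-4588 + q{\left(\left(-4\right) 3 \right)} = -4588 + 38 = -4550$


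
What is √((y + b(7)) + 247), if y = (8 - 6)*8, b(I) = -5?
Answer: √258 ≈ 16.062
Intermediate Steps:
y = 16 (y = 2*8 = 16)
√((y + b(7)) + 247) = √((16 - 5) + 247) = √(11 + 247) = √258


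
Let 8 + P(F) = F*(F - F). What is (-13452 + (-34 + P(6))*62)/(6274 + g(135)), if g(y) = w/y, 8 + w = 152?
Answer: -120420/47063 ≈ -2.5587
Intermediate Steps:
w = 144 (w = -8 + 152 = 144)
P(F) = -8 (P(F) = -8 + F*(F - F) = -8 + F*0 = -8 + 0 = -8)
g(y) = 144/y
(-13452 + (-34 + P(6))*62)/(6274 + g(135)) = (-13452 + (-34 - 8)*62)/(6274 + 144/135) = (-13452 - 42*62)/(6274 + 144*(1/135)) = (-13452 - 2604)/(6274 + 16/15) = -16056/94126/15 = -16056*15/94126 = -120420/47063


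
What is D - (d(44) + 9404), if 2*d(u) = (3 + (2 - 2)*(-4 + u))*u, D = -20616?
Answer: -30086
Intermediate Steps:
d(u) = 3*u/2 (d(u) = ((3 + (2 - 2)*(-4 + u))*u)/2 = ((3 + 0*(-4 + u))*u)/2 = ((3 + 0)*u)/2 = (3*u)/2 = 3*u/2)
D - (d(44) + 9404) = -20616 - ((3/2)*44 + 9404) = -20616 - (66 + 9404) = -20616 - 1*9470 = -20616 - 9470 = -30086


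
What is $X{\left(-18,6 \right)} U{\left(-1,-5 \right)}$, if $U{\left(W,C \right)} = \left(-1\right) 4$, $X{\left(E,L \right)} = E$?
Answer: $72$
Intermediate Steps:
$U{\left(W,C \right)} = -4$
$X{\left(-18,6 \right)} U{\left(-1,-5 \right)} = \left(-18\right) \left(-4\right) = 72$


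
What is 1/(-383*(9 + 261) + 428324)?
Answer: 1/324914 ≈ 3.0777e-6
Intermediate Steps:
1/(-383*(9 + 261) + 428324) = 1/(-383*270 + 428324) = 1/(-103410 + 428324) = 1/324914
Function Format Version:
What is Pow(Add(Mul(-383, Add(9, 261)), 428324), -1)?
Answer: Rational(1, 324914) ≈ 3.0777e-6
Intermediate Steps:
Pow(Add(Mul(-383, Add(9, 261)), 428324), -1) = Pow(Add(Mul(-383, 270), 428324), -1) = Pow(Add(-103410, 428324), -1) = Pow(324914, -1) = Rational(1, 324914)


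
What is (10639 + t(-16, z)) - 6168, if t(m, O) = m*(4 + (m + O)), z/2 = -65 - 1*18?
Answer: 7319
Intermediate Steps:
z = -166 (z = 2*(-65 - 1*18) = 2*(-65 - 18) = 2*(-83) = -166)
t(m, O) = m*(4 + O + m) (t(m, O) = m*(4 + (O + m)) = m*(4 + O + m))
(10639 + t(-16, z)) - 6168 = (10639 - 16*(4 - 166 - 16)) - 6168 = (10639 - 16*(-178)) - 6168 = (10639 + 2848) - 6168 = 13487 - 6168 = 7319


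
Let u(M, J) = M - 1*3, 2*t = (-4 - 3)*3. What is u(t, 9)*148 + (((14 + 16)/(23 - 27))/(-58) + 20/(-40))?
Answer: -231811/116 ≈ -1998.4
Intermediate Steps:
t = -21/2 (t = ((-4 - 3)*3)/2 = (-7*3)/2 = (1/2)*(-21) = -21/2 ≈ -10.500)
u(M, J) = -3 + M (u(M, J) = M - 3 = -3 + M)
u(t, 9)*148 + (((14 + 16)/(23 - 27))/(-58) + 20/(-40)) = (-3 - 21/2)*148 + (((14 + 16)/(23 - 27))/(-58) + 20/(-40)) = -27/2*148 + ((30/(-4))*(-1/58) + 20*(-1/40)) = -1998 + ((30*(-1/4))*(-1/58) - 1/2) = -1998 + (-15/2*(-1/58) - 1/2) = -1998 + (15/116 - 1/2) = -1998 - 43/116 = -231811/116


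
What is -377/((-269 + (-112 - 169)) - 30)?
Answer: 13/20 ≈ 0.65000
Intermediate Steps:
-377/((-269 + (-112 - 169)) - 30) = -377/((-269 - 281) - 30) = -377/(-550 - 30) = -377/(-580) = -377*(-1/580) = 13/20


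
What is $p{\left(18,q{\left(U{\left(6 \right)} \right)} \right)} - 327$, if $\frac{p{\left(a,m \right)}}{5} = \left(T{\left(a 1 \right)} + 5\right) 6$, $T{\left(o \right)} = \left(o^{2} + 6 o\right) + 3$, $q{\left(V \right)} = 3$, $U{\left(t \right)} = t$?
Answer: $12873$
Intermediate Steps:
$T{\left(o \right)} = 3 + o^{2} + 6 o$
$p{\left(a,m \right)} = 240 + 30 a^{2} + 180 a$ ($p{\left(a,m \right)} = 5 \left(\left(3 + \left(a 1\right)^{2} + 6 a 1\right) + 5\right) 6 = 5 \left(\left(3 + a^{2} + 6 a\right) + 5\right) 6 = 5 \left(8 + a^{2} + 6 a\right) 6 = 5 \left(48 + 6 a^{2} + 36 a\right) = 240 + 30 a^{2} + 180 a$)
$p{\left(18,q{\left(U{\left(6 \right)} \right)} \right)} - 327 = \left(240 + 30 \cdot 18^{2} + 180 \cdot 18\right) - 327 = \left(240 + 30 \cdot 324 + 3240\right) - 327 = \left(240 + 9720 + 3240\right) - 327 = 13200 - 327 = 12873$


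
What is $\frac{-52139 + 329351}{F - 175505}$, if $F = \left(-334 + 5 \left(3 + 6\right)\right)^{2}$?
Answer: $- \frac{69303}{22996} \approx -3.0137$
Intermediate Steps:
$F = 83521$ ($F = \left(-334 + 5 \cdot 9\right)^{2} = \left(-334 + 45\right)^{2} = \left(-289\right)^{2} = 83521$)
$\frac{-52139 + 329351}{F - 175505} = \frac{-52139 + 329351}{83521 - 175505} = \frac{277212}{-91984} = 277212 \left(- \frac{1}{91984}\right) = - \frac{69303}{22996}$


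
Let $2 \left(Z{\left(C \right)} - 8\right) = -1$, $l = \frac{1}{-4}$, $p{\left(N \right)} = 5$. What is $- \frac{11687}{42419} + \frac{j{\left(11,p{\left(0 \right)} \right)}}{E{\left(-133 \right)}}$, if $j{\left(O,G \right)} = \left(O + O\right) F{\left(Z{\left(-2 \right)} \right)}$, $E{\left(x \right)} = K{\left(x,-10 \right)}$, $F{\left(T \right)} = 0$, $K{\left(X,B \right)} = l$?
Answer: $- \frac{899}{3263} \approx -0.27551$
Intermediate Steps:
$l = - \frac{1}{4} \approx -0.25$
$Z{\left(C \right)} = \frac{15}{2}$ ($Z{\left(C \right)} = 8 + \frac{1}{2} \left(-1\right) = 8 - \frac{1}{2} = \frac{15}{2}$)
$K{\left(X,B \right)} = - \frac{1}{4}$
$E{\left(x \right)} = - \frac{1}{4}$
$j{\left(O,G \right)} = 0$ ($j{\left(O,G \right)} = \left(O + O\right) 0 = 2 O 0 = 0$)
$- \frac{11687}{42419} + \frac{j{\left(11,p{\left(0 \right)} \right)}}{E{\left(-133 \right)}} = - \frac{11687}{42419} + \frac{0}{- \frac{1}{4}} = \left(-11687\right) \frac{1}{42419} + 0 \left(-4\right) = - \frac{899}{3263} + 0 = - \frac{899}{3263}$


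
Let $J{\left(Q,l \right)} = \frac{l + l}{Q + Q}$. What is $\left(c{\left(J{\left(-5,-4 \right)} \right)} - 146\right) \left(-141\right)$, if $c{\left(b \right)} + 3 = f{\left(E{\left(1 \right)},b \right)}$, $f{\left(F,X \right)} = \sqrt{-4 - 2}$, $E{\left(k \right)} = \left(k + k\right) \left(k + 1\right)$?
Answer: $21009 - 141 i \sqrt{6} \approx 21009.0 - 345.38 i$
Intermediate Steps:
$E{\left(k \right)} = 2 k \left(1 + k\right)$
$J{\left(Q,l \right)} = \frac{l}{Q}$ ($J{\left(Q,l \right)} = \frac{2 l}{2 Q} = 2 l \frac{1}{2 Q} = \frac{l}{Q}$)
$f{\left(F,X \right)} = i \sqrt{6}$ ($f{\left(F,X \right)} = \sqrt{-6} = i \sqrt{6}$)
$c{\left(b \right)} = -3 + i \sqrt{6}$
$\left(c{\left(J{\left(-5,-4 \right)} \right)} - 146\right) \left(-141\right) = \left(\left(-3 + i \sqrt{6}\right) - 146\right) \left(-141\right) = \left(-149 + i \sqrt{6}\right) \left(-141\right) = 21009 - 141 i \sqrt{6}$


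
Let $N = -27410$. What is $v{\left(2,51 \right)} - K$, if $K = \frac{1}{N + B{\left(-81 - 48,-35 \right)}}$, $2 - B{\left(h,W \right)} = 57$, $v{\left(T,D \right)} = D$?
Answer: $\frac{1400716}{27465} \approx 51.0$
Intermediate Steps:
$B{\left(h,W \right)} = -55$ ($B{\left(h,W \right)} = 2 - 57 = -55$)
$K = - \frac{1}{27465}$ ($K = \frac{1}{-27410 - 55} = \frac{1}{-27465} = - \frac{1}{27465} \approx -3.641 \cdot 10^{-5}$)
$v{\left(2,51 \right)} - K = 51 - - \frac{1}{27465} = 51 + \frac{1}{27465} = \frac{1400716}{27465}$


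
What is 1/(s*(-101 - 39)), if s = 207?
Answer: -1/28980 ≈ -3.4507e-5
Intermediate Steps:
1/(s*(-101 - 39)) = 1/(207*(-101 - 39)) = (1/207)/(-140) = (1/207)*(-1/140) = -1/28980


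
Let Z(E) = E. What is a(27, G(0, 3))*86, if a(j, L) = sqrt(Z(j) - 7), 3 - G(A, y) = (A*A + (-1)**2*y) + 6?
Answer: 172*sqrt(5) ≈ 384.60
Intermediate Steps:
G(A, y) = -3 - y - A**2 (G(A, y) = 3 - ((A*A + (-1)**2*y) + 6) = 3 - ((A**2 + 1*y) + 6) = 3 - ((A**2 + y) + 6) = 3 - ((y + A**2) + 6) = 3 - (6 + y + A**2) = 3 + (-6 - y - A**2) = -3 - y - A**2)
a(j, L) = sqrt(-7 + j) (a(j, L) = sqrt(j - 7) = sqrt(-7 + j))
a(27, G(0, 3))*86 = sqrt(-7 + 27)*86 = sqrt(20)*86 = (2*sqrt(5))*86 = 172*sqrt(5)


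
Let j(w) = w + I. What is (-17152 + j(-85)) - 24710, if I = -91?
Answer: -42038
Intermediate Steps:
j(w) = -91 + w (j(w) = w - 91 = -91 + w)
(-17152 + j(-85)) - 24710 = (-17152 + (-91 - 85)) - 24710 = (-17152 - 176) - 24710 = -17328 - 24710 = -42038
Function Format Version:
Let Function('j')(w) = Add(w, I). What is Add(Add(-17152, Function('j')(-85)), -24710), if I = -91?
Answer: -42038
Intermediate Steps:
Function('j')(w) = Add(-91, w) (Function('j')(w) = Add(w, -91) = Add(-91, w))
Add(Add(-17152, Function('j')(-85)), -24710) = Add(Add(-17152, Add(-91, -85)), -24710) = Add(Add(-17152, -176), -24710) = Add(-17328, -24710) = -42038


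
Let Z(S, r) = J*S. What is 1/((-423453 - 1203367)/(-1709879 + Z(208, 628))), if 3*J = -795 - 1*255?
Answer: 1782679/1626820 ≈ 1.0958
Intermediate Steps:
J = -350 (J = (-795 - 1*255)/3 = (-795 - 255)/3 = (1/3)*(-1050) = -350)
Z(S, r) = -350*S
1/((-423453 - 1203367)/(-1709879 + Z(208, 628))) = 1/((-423453 - 1203367)/(-1709879 - 350*208)) = 1/(-1626820/(-1709879 - 72800)) = 1/(-1626820/(-1782679)) = 1/(-1626820*(-1/1782679)) = 1/(1626820/1782679) = 1782679/1626820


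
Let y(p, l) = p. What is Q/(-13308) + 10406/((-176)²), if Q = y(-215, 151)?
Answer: 149941/425856 ≈ 0.35209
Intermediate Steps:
Q = -215
Q/(-13308) + 10406/((-176)²) = -215/(-13308) + 10406/((-176)²) = -215*(-1/13308) + 10406/30976 = 215/13308 + 10406*(1/30976) = 215/13308 + 43/128 = 149941/425856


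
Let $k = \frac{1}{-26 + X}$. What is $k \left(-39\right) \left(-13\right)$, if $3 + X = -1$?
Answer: $- \frac{169}{10} \approx -16.9$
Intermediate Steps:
$X = -4$ ($X = -3 - 1 = -4$)
$k = - \frac{1}{30}$ ($k = \frac{1}{-26 - 4} = \frac{1}{-30} = - \frac{1}{30} \approx -0.033333$)
$k \left(-39\right) \left(-13\right) = \left(- \frac{1}{30}\right) \left(-39\right) \left(-13\right) = \frac{13}{10} \left(-13\right) = - \frac{169}{10}$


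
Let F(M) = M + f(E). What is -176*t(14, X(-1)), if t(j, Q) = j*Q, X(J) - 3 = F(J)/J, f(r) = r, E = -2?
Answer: -14784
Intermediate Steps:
F(M) = -2 + M (F(M) = M - 2 = -2 + M)
X(J) = 3 + (-2 + J)/J
t(j, Q) = Q*j
-176*t(14, X(-1)) = -176*(4 - 2/(-1))*14 = -176*(4 - 2*(-1))*14 = -176*(4 + 2)*14 = -1056*14 = -176*84 = -14784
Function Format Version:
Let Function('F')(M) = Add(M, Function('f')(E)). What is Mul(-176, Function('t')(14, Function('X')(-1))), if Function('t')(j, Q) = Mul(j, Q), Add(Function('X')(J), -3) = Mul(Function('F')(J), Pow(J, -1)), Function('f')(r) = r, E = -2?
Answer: -14784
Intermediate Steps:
Function('F')(M) = Add(-2, M) (Function('F')(M) = Add(M, -2) = Add(-2, M))
Function('X')(J) = Add(3, Mul(Pow(J, -1), Add(-2, J))) (Function('X')(J) = Add(3, Mul(Add(-2, J), Pow(J, -1))) = Add(3, Mul(Pow(J, -1), Add(-2, J))))
Function('t')(j, Q) = Mul(Q, j)
Mul(-176, Function('t')(14, Function('X')(-1))) = Mul(-176, Mul(Add(4, Mul(-2, Pow(-1, -1))), 14)) = Mul(-176, Mul(Add(4, Mul(-2, -1)), 14)) = Mul(-176, Mul(Add(4, 2), 14)) = Mul(-176, Mul(6, 14)) = Mul(-176, 84) = -14784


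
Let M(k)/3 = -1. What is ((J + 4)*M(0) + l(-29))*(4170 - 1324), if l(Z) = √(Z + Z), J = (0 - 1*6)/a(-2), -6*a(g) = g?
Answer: 119532 + 2846*I*√58 ≈ 1.1953e+5 + 21675.0*I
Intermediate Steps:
a(g) = -g/6
M(k) = -3 (M(k) = 3*(-1) = -3)
J = -18 (J = (0 - 1*6)/((-⅙*(-2))) = (0 - 6)/(⅓) = -6*3 = -18)
l(Z) = √2*√Z (l(Z) = √(2*Z) = √2*√Z)
((J + 4)*M(0) + l(-29))*(4170 - 1324) = ((-18 + 4)*(-3) + √2*√(-29))*(4170 - 1324) = (-14*(-3) + √2*(I*√29))*2846 = (42 + I*√58)*2846 = 119532 + 2846*I*√58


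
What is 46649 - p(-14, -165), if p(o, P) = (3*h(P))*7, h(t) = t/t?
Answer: 46628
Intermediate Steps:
h(t) = 1
p(o, P) = 21 (p(o, P) = (3*1)*7 = 3*7 = 21)
46649 - p(-14, -165) = 46649 - 1*21 = 46649 - 21 = 46628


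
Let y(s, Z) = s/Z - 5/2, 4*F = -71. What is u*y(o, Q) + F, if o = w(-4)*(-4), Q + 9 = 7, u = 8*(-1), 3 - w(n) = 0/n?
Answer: -183/4 ≈ -45.750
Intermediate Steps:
F = -71/4 (F = (¼)*(-71) = -71/4 ≈ -17.750)
w(n) = 3 (w(n) = 3 - 0/n = 3 - 1*0 = 3 + 0 = 3)
u = -8
Q = -2 (Q = -9 + 7 = -2)
o = -12 (o = 3*(-4) = -12)
y(s, Z) = -5/2 + s/Z (y(s, Z) = s/Z - 5*½ = s/Z - 5/2 = -5/2 + s/Z)
u*y(o, Q) + F = -8*(-5/2 - 12/(-2)) - 71/4 = -8*(-5/2 - 12*(-½)) - 71/4 = -8*(-5/2 + 6) - 71/4 = -8*7/2 - 71/4 = -28 - 71/4 = -183/4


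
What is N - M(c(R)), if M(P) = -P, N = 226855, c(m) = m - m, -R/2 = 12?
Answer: 226855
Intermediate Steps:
R = -24 (R = -2*12 = -24)
c(m) = 0
N - M(c(R)) = 226855 - (-1)*0 = 226855 - 1*0 = 226855 + 0 = 226855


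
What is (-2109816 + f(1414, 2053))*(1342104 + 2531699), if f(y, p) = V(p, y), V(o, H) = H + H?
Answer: -8162056435364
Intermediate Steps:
V(o, H) = 2*H
f(y, p) = 2*y
(-2109816 + f(1414, 2053))*(1342104 + 2531699) = (-2109816 + 2*1414)*(1342104 + 2531699) = (-2109816 + 2828)*3873803 = -2106988*3873803 = -8162056435364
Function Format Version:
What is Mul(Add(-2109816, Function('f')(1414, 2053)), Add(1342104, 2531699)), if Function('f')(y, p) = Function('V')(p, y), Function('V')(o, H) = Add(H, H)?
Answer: -8162056435364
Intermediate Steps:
Function('V')(o, H) = Mul(2, H)
Function('f')(y, p) = Mul(2, y)
Mul(Add(-2109816, Function('f')(1414, 2053)), Add(1342104, 2531699)) = Mul(Add(-2109816, Mul(2, 1414)), Add(1342104, 2531699)) = Mul(Add(-2109816, 2828), 3873803) = Mul(-2106988, 3873803) = -8162056435364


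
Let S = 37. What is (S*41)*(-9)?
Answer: -13653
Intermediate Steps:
(S*41)*(-9) = (37*41)*(-9) = 1517*(-9) = -13653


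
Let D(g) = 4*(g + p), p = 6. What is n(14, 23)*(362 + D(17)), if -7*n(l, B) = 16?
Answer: -7264/7 ≈ -1037.7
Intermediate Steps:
n(l, B) = -16/7 (n(l, B) = -⅐*16 = -16/7)
D(g) = 24 + 4*g (D(g) = 4*(g + 6) = 4*(6 + g) = 24 + 4*g)
n(14, 23)*(362 + D(17)) = -16*(362 + (24 + 4*17))/7 = -16*(362 + (24 + 68))/7 = -16*(362 + 92)/7 = -16/7*454 = -7264/7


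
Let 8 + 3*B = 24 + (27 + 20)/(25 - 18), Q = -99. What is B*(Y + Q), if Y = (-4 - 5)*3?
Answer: -954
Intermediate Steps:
B = 53/7 (B = -8/3 + (24 + (27 + 20)/(25 - 18))/3 = -8/3 + (24 + 47/7)/3 = -8/3 + (⅓)*(215/7) = -8/3 + 215/21 = 53/7 ≈ 7.5714)
Y = -27 (Y = -9*3 = -27)
B*(Y + Q) = 53*(-27 - 99)/7 = (53/7)*(-126) = -954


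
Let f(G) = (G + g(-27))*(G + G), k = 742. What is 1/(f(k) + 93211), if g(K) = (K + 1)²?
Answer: 1/2197523 ≈ 4.5506e-7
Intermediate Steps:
g(K) = (1 + K)²
f(G) = 2*G*(676 + G) (f(G) = (G + (1 - 27)²)*(G + G) = (G + (-26)²)*(2*G) = (G + 676)*(2*G) = (676 + G)*(2*G) = 2*G*(676 + G))
1/(f(k) + 93211) = 1/(2*742*(676 + 742) + 93211) = 1/(2*742*1418 + 93211) = 1/(2104312 + 93211) = 1/2197523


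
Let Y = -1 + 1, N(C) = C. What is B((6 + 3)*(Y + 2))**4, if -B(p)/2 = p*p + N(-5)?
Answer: 165684817936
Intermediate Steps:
Y = 0
B(p) = 10 - 2*p**2 (B(p) = -2*(p*p - 5) = -2*(p**2 - 5) = -2*(-5 + p**2) = 10 - 2*p**2)
B((6 + 3)*(Y + 2))**4 = (10 - 2*(0 + 2)**2*(6 + 3)**2)**4 = (10 - 2*(9*2)**2)**4 = (10 - 2*18**2)**4 = (10 - 2*324)**4 = (10 - 648)**4 = (-638)**4 = 165684817936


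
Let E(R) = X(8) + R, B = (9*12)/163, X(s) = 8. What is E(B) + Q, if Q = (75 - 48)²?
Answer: 120239/163 ≈ 737.66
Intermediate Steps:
B = 108/163 (B = 108*(1/163) = 108/163 ≈ 0.66258)
E(R) = 8 + R
Q = 729 (Q = 27² = 729)
E(B) + Q = (8 + 108/163) + 729 = 1412/163 + 729 = 120239/163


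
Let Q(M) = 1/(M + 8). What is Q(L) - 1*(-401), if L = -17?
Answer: 3608/9 ≈ 400.89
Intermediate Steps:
Q(M) = 1/(8 + M)
Q(L) - 1*(-401) = 1/(8 - 17) - 1*(-401) = 1/(-9) + 401 = -⅑ + 401 = 3608/9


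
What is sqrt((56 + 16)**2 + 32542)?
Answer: sqrt(37726) ≈ 194.23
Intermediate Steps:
sqrt((56 + 16)**2 + 32542) = sqrt(72**2 + 32542) = sqrt(5184 + 32542) = sqrt(37726)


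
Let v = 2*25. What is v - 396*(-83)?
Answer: 32918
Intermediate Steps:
v = 50
v - 396*(-83) = 50 - 396*(-83) = 50 + 32868 = 32918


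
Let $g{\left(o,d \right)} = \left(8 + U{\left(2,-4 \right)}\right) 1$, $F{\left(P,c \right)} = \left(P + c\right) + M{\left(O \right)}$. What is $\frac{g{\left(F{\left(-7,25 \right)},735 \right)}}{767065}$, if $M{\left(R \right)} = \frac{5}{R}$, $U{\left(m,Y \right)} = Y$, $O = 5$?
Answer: $\frac{4}{767065} \approx 5.2147 \cdot 10^{-6}$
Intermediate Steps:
$F{\left(P,c \right)} = 1 + P + c$ ($F{\left(P,c \right)} = \left(P + c\right) + \frac{5}{5} = \left(P + c\right) + 5 \cdot \frac{1}{5} = \left(P + c\right) + 1 = 1 + P + c$)
$g{\left(o,d \right)} = 4$ ($g{\left(o,d \right)} = \left(8 - 4\right) 1 = 4 \cdot 1 = 4$)
$\frac{g{\left(F{\left(-7,25 \right)},735 \right)}}{767065} = \frac{4}{767065}$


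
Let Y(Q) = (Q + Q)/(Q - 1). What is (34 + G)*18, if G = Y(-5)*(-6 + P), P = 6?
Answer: 612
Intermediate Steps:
Y(Q) = 2*Q/(-1 + Q) (Y(Q) = (2*Q)/(-1 + Q) = 2*Q/(-1 + Q))
G = 0 (G = (2*(-5)/(-1 - 5))*(-6 + 6) = (2*(-5)/(-6))*0 = (2*(-5)*(-⅙))*0 = (5/3)*0 = 0)
(34 + G)*18 = (34 + 0)*18 = 34*18 = 612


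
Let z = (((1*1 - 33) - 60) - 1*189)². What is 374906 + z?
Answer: 453867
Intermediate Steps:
z = 78961 (z = (((1 - 33) - 60) - 189)² = ((-32 - 60) - 189)² = (-92 - 189)² = (-281)² = 78961)
374906 + z = 374906 + 78961 = 453867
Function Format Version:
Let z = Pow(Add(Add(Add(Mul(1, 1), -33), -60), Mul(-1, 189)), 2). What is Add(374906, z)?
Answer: 453867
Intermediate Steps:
z = 78961 (z = Pow(Add(Add(Add(1, -33), -60), -189), 2) = Pow(Add(Add(-32, -60), -189), 2) = Pow(Add(-92, -189), 2) = Pow(-281, 2) = 78961)
Add(374906, z) = Add(374906, 78961) = 453867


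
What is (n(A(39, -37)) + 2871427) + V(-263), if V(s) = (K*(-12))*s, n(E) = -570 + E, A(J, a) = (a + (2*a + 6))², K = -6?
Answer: 2862946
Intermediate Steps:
A(J, a) = (6 + 3*a)² (A(J, a) = (a + (6 + 2*a))² = (6 + 3*a)²)
V(s) = 72*s (V(s) = (-6*(-12))*s = 72*s)
(n(A(39, -37)) + 2871427) + V(-263) = ((-570 + 9*(2 - 37)²) + 2871427) + 72*(-263) = ((-570 + 9*(-35)²) + 2871427) - 18936 = ((-570 + 9*1225) + 2871427) - 18936 = ((-570 + 11025) + 2871427) - 18936 = (10455 + 2871427) - 18936 = 2881882 - 18936 = 2862946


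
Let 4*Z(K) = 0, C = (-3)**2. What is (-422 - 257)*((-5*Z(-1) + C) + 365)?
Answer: -253946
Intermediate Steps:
C = 9
Z(K) = 0 (Z(K) = (1/4)*0 = 0)
(-422 - 257)*((-5*Z(-1) + C) + 365) = (-422 - 257)*((-5*0 + 9) + 365) = -679*((0 + 9) + 365) = -679*(9 + 365) = -679*374 = -253946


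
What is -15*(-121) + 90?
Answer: 1905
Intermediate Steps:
-15*(-121) + 90 = 1815 + 90 = 1905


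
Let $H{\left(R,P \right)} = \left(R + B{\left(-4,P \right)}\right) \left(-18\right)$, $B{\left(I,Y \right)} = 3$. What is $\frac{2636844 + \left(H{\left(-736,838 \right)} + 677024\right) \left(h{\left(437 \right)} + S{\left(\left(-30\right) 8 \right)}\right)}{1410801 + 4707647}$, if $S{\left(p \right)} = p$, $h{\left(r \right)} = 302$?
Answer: $\frac{5678795}{764806} \approx 7.4251$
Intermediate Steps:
$H{\left(R,P \right)} = -54 - 18 R$ ($H{\left(R,P \right)} = \left(R + 3\right) \left(-18\right) = \left(3 + R\right) \left(-18\right) = -54 - 18 R$)
$\frac{2636844 + \left(H{\left(-736,838 \right)} + 677024\right) \left(h{\left(437 \right)} + S{\left(\left(-30\right) 8 \right)}\right)}{1410801 + 4707647} = \frac{2636844 + \left(\left(-54 - -13248\right) + 677024\right) \left(302 - 240\right)}{1410801 + 4707647} = \frac{2636844 + \left(\left(-54 + 13248\right) + 677024\right) \left(302 - 240\right)}{6118448} = \left(2636844 + \left(13194 + 677024\right) 62\right) \frac{1}{6118448} = \left(2636844 + 690218 \cdot 62\right) \frac{1}{6118448} = \left(2636844 + 42793516\right) \frac{1}{6118448} = 45430360 \cdot \frac{1}{6118448} = \frac{5678795}{764806}$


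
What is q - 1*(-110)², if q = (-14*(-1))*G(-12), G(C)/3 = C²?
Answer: -6052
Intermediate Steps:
G(C) = 3*C²
q = 6048 (q = (-14*(-1))*(3*(-12)²) = 14*(3*144) = 14*432 = 6048)
q - 1*(-110)² = 6048 - 1*(-110)² = 6048 - 1*12100 = 6048 - 12100 = -6052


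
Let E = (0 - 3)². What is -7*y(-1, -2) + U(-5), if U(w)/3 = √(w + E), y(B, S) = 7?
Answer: -43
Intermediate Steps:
E = 9 (E = (-3)² = 9)
U(w) = 3*√(9 + w) (U(w) = 3*√(w + 9) = 3*√(9 + w))
-7*y(-1, -2) + U(-5) = -7*7 + 3*√(9 - 5) = -49 + 3*√4 = -49 + 3*2 = -49 + 6 = -43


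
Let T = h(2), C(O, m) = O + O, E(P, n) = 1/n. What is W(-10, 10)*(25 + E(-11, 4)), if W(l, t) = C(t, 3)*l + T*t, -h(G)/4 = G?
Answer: -7070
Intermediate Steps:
C(O, m) = 2*O
h(G) = -4*G
T = -8 (T = -4*2 = -8)
W(l, t) = -8*t + 2*l*t (W(l, t) = (2*t)*l - 8*t = 2*l*t - 8*t = -8*t + 2*l*t)
W(-10, 10)*(25 + E(-11, 4)) = (2*10*(-4 - 10))*(25 + 1/4) = (2*10*(-14))*(25 + ¼) = -280*101/4 = -7070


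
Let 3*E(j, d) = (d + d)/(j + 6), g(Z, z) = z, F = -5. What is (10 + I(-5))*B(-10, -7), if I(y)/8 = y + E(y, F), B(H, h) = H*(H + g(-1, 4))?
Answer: -3400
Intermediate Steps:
E(j, d) = 2*d/(3*(6 + j)) (E(j, d) = ((d + d)/(j + 6))/3 = ((2*d)/(6 + j))/3 = (2*d/(6 + j))/3 = 2*d/(3*(6 + j)))
B(H, h) = H*(4 + H) (B(H, h) = H*(H + 4) = H*(4 + H))
I(y) = 8*y - 80/(3*(6 + y)) (I(y) = 8*(y + (⅔)*(-5)/(6 + y)) = 8*(y - 10/(3*(6 + y))) = 8*y - 80/(3*(6 + y)))
(10 + I(-5))*B(-10, -7) = (10 + 8*(-10 + 3*(-5)*(6 - 5))/(3*(6 - 5)))*(-10*(4 - 10)) = (10 + (8/3)*(-10 + 3*(-5)*1)/1)*(-10*(-6)) = (10 + (8/3)*1*(-10 - 15))*60 = (10 + (8/3)*1*(-25))*60 = (10 - 200/3)*60 = -170/3*60 = -3400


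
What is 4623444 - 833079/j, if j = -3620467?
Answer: 16739027261427/3620467 ≈ 4.6234e+6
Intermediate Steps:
4623444 - 833079/j = 4623444 - 833079/(-3620467) = 4623444 - 833079*(-1/3620467) = 4623444 + 833079/3620467 = 16739027261427/3620467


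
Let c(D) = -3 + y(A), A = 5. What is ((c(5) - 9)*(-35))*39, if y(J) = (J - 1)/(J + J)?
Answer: 15834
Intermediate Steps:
y(J) = (-1 + J)/(2*J) (y(J) = (-1 + J)/((2*J)) = (-1 + J)*(1/(2*J)) = (-1 + J)/(2*J))
c(D) = -13/5 (c(D) = -3 + (1/2)*(-1 + 5)/5 = -3 + (1/2)*(1/5)*4 = -3 + 2/5 = -13/5)
((c(5) - 9)*(-35))*39 = ((-13/5 - 9)*(-35))*39 = -58/5*(-35)*39 = 406*39 = 15834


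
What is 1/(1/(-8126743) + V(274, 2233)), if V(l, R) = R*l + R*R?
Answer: 8126743/45494571917332 ≈ 1.7863e-7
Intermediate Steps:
V(l, R) = R² + R*l (V(l, R) = R*l + R² = R² + R*l)
1/(1/(-8126743) + V(274, 2233)) = 1/(1/(-8126743) + 2233*(2233 + 274)) = 1/(-1/8126743 + 2233*2507) = 1/(-1/8126743 + 5598131) = 1/(45494571917332/8126743) = 8126743/45494571917332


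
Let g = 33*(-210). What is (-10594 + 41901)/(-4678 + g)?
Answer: -31307/11608 ≈ -2.6970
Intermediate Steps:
g = -6930
(-10594 + 41901)/(-4678 + g) = (-10594 + 41901)/(-4678 - 6930) = 31307/(-11608) = 31307*(-1/11608) = -31307/11608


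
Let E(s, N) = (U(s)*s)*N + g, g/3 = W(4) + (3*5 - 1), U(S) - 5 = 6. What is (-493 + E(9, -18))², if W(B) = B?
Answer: 4932841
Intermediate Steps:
U(S) = 11 (U(S) = 5 + 6 = 11)
g = 54 (g = 3*(4 + (3*5 - 1)) = 3*(4 + (15 - 1)) = 3*(4 + 14) = 3*18 = 54)
E(s, N) = 54 + 11*N*s (E(s, N) = (11*s)*N + 54 = 11*N*s + 54 = 54 + 11*N*s)
(-493 + E(9, -18))² = (-493 + (54 + 11*(-18)*9))² = (-493 + (54 - 1782))² = (-493 - 1728)² = (-2221)² = 4932841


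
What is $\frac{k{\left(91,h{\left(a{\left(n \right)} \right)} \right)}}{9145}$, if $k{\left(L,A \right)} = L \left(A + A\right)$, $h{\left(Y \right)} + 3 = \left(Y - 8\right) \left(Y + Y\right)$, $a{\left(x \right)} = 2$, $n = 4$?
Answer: $- \frac{4914}{9145} \approx -0.53734$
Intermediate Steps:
$h{\left(Y \right)} = -3 + 2 Y \left(-8 + Y\right)$ ($h{\left(Y \right)} = -3 + \left(Y - 8\right) \left(Y + Y\right) = -3 + \left(-8 + Y\right) 2 Y = -3 + 2 Y \left(-8 + Y\right)$)
$k{\left(L,A \right)} = 2 A L$ ($k{\left(L,A \right)} = L 2 A = 2 A L$)
$\frac{k{\left(91,h{\left(a{\left(n \right)} \right)} \right)}}{9145} = \frac{2 \left(-3 - 32 + 2 \cdot 2^{2}\right) 91}{9145} = 2 \left(-3 - 32 + 2 \cdot 4\right) 91 \cdot \frac{1}{9145} = 2 \left(-3 - 32 + 8\right) 91 \cdot \frac{1}{9145} = 2 \left(-27\right) 91 \cdot \frac{1}{9145} = \left(-4914\right) \frac{1}{9145} = - \frac{4914}{9145}$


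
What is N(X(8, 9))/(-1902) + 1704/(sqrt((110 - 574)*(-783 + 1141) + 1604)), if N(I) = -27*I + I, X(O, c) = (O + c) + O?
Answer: 325/951 - 284*I*sqrt(41127)/13709 ≈ 0.34175 - 4.2012*I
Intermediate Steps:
X(O, c) = c + 2*O
N(I) = -26*I
N(X(8, 9))/(-1902) + 1704/(sqrt((110 - 574)*(-783 + 1141) + 1604)) = -26*(9 + 2*8)/(-1902) + 1704/(sqrt((110 - 574)*(-783 + 1141) + 1604)) = -26*(9 + 16)*(-1/1902) + 1704/(sqrt(-464*358 + 1604)) = -26*25*(-1/1902) + 1704/(sqrt(-166112 + 1604)) = -650*(-1/1902) + 1704/(sqrt(-164508)) = 325/951 + 1704/((2*I*sqrt(41127))) = 325/951 + 1704*(-I*sqrt(41127)/82254) = 325/951 - 284*I*sqrt(41127)/13709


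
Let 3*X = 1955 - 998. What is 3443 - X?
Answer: 3124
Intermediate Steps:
X = 319 (X = (1955 - 998)/3 = (⅓)*957 = 319)
3443 - X = 3443 - 1*319 = 3443 - 319 = 3124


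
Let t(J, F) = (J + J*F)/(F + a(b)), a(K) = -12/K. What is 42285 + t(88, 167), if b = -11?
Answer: 78347589/1849 ≈ 42373.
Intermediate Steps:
t(J, F) = (J + F*J)/(12/11 + F) (t(J, F) = (J + J*F)/(F - 12/(-11)) = (J + F*J)/(F - 12*(-1/11)) = (J + F*J)/(F + 12/11) = (J + F*J)/(12/11 + F))
42285 + t(88, 167) = 42285 + 11*88*(1 + 167)/(12 + 11*167) = 42285 + 11*88*168/(12 + 1837) = 42285 + 11*88*168/1849 = 42285 + 11*88*(1/1849)*168 = 42285 + 162624/1849 = 78347589/1849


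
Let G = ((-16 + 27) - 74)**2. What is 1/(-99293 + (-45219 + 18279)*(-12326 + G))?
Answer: 1/225038287 ≈ 4.4437e-9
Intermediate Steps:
G = 3969 (G = (11 - 74)**2 = (-63)**2 = 3969)
1/(-99293 + (-45219 + 18279)*(-12326 + G)) = 1/(-99293 + (-45219 + 18279)*(-12326 + 3969)) = 1/(-99293 - 26940*(-8357)) = 1/(-99293 + 225137580) = 1/225038287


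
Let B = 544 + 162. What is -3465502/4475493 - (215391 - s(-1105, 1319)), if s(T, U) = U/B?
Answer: -680567067879823/3159698058 ≈ -2.1539e+5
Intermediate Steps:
B = 706
s(T, U) = U/706
-3465502/4475493 - (215391 - s(-1105, 1319)) = -3465502/4475493 - (215391 - 1319/706) = -3465502/4475493 - 1*152064727/706 = -3465502/4475493 - 152064727/706 = -680567067879823/3159698058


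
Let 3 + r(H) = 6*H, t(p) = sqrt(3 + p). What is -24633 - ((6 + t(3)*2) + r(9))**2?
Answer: -27906 - 228*sqrt(6) ≈ -28465.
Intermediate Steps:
r(H) = -3 + 6*H
-24633 - ((6 + t(3)*2) + r(9))**2 = -24633 - ((6 + sqrt(3 + 3)*2) + (-3 + 6*9))**2 = -24633 - ((6 + sqrt(6)*2) + (-3 + 54))**2 = -24633 - ((6 + 2*sqrt(6)) + 51)**2 = -24633 - (57 + 2*sqrt(6))**2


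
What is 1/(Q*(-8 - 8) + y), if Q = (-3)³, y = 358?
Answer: 1/790 ≈ 0.0012658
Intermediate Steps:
Q = -27
1/(Q*(-8 - 8) + y) = 1/(-27*(-8 - 8) + 358) = 1/(-27*(-16) + 358) = 1/(432 + 358) = 1/790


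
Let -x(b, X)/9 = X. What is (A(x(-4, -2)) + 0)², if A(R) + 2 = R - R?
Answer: 4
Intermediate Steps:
x(b, X) = -9*X
A(R) = -2 (A(R) = -2 + (R - R) = -2 + 0 = -2)
(A(x(-4, -2)) + 0)² = (-2 + 0)² = (-2)² = 4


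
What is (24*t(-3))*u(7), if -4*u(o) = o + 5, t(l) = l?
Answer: 216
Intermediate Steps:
u(o) = -5/4 - o/4 (u(o) = -(o + 5)/4 = -(5 + o)/4 = -5/4 - o/4)
(24*t(-3))*u(7) = (24*(-3))*(-5/4 - ¼*7) = -72*(-5/4 - 7/4) = -72*(-3) = 216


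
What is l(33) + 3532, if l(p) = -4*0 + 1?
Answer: 3533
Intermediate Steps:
l(p) = 1 (l(p) = 0 + 1 = 1)
l(33) + 3532 = 1 + 3532 = 3533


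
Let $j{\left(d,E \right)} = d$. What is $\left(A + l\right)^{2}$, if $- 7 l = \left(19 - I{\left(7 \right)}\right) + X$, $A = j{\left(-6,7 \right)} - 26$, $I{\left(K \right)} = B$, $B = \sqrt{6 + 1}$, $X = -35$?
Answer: $\frac{\left(208 - \sqrt{7}\right)^{2}}{49} \approx 860.62$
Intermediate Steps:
$B = \sqrt{7} \approx 2.6458$
$I{\left(K \right)} = \sqrt{7}$
$A = -32$ ($A = -6 - 26 = -32$)
$l = \frac{16}{7} + \frac{\sqrt{7}}{7}$ ($l = - \frac{\left(19 - \sqrt{7}\right) - 35}{7} = - \frac{-16 - \sqrt{7}}{7} = \frac{16}{7} + \frac{\sqrt{7}}{7} \approx 2.6637$)
$\left(A + l\right)^{2} = \left(-32 + \left(\frac{16}{7} + \frac{\sqrt{7}}{7}\right)\right)^{2} = \left(- \frac{208}{7} + \frac{\sqrt{7}}{7}\right)^{2}$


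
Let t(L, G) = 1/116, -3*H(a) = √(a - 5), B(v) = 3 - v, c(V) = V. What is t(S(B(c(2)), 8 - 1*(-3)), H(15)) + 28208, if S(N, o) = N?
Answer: 3272129/116 ≈ 28208.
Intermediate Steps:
H(a) = -√(-5 + a)/3 (H(a) = -√(a - 5)/3 = -√(-5 + a)/3)
t(L, G) = 1/116
t(S(B(c(2)), 8 - 1*(-3)), H(15)) + 28208 = 1/116 + 28208 = 3272129/116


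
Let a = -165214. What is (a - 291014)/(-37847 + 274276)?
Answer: -456228/236429 ≈ -1.9297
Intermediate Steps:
(a - 291014)/(-37847 + 274276) = (-165214 - 291014)/(-37847 + 274276) = -456228/236429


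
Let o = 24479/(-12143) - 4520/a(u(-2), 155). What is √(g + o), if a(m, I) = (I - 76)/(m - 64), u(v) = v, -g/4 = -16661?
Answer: √64802387955023539/959297 ≈ 265.36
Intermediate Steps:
g = 66644 (g = -4*(-16661) = 66644)
a(m, I) = (-76 + I)/(-64 + m)
o = 3620565919/959297 (o = 24479/(-12143) - 4520*(-64 - 2)/(-76 + 155) = 24479*(-1/12143) - 4520/(79/(-66)) = -24479/12143 - 4520/((-1/66*79)) = -24479/12143 - 4520/(-79/66) = -24479/12143 - 4520*(-66/79) = -24479/12143 + 298320/79 = 3620565919/959297 ≈ 3774.2)
√(g + o) = √(66644 + 3620565919/959297) = √(67551955187/959297) = √64802387955023539/959297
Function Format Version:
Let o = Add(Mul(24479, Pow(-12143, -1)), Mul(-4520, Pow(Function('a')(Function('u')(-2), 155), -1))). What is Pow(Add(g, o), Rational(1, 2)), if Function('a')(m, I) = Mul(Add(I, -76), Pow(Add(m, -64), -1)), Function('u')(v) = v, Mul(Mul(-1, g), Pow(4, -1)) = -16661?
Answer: Mul(Rational(1, 959297), Pow(64802387955023539, Rational(1, 2))) ≈ 265.36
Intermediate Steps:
g = 66644 (g = Mul(-4, -16661) = 66644)
Function('a')(m, I) = Mul(Pow(Add(-64, m), -1), Add(-76, I)) (Function('a')(m, I) = Mul(Add(-76, I), Pow(Add(-64, m), -1)) = Mul(Pow(Add(-64, m), -1), Add(-76, I)))
o = Rational(3620565919, 959297) (o = Add(Mul(24479, Pow(-12143, -1)), Mul(-4520, Pow(Mul(Pow(Add(-64, -2), -1), Add(-76, 155)), -1))) = Add(Mul(24479, Rational(-1, 12143)), Mul(-4520, Pow(Mul(Pow(-66, -1), 79), -1))) = Add(Rational(-24479, 12143), Mul(-4520, Pow(Mul(Rational(-1, 66), 79), -1))) = Add(Rational(-24479, 12143), Mul(-4520, Pow(Rational(-79, 66), -1))) = Add(Rational(-24479, 12143), Mul(-4520, Rational(-66, 79))) = Add(Rational(-24479, 12143), Rational(298320, 79)) = Rational(3620565919, 959297) ≈ 3774.2)
Pow(Add(g, o), Rational(1, 2)) = Pow(Add(66644, Rational(3620565919, 959297)), Rational(1, 2)) = Pow(Rational(67551955187, 959297), Rational(1, 2)) = Mul(Rational(1, 959297), Pow(64802387955023539, Rational(1, 2)))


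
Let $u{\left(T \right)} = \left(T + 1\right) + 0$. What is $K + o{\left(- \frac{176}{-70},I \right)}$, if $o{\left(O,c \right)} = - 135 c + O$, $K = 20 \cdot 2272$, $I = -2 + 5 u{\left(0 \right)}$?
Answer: $\frac{1576313}{35} \approx 45038.0$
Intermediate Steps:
$u{\left(T \right)} = 1 + T$ ($u{\left(T \right)} = \left(1 + T\right) + 0 = 1 + T$)
$I = 3$ ($I = -2 + 5 \left(1 + 0\right) = -2 + 5 \cdot 1 = -2 + 5 = 3$)
$K = 45440$
$o{\left(O,c \right)} = O - 135 c$
$K + o{\left(- \frac{176}{-70},I \right)} = 45440 - \left(405 + \frac{176}{-70}\right) = 45440 - \frac{14087}{35} = \frac{1576313}{35}$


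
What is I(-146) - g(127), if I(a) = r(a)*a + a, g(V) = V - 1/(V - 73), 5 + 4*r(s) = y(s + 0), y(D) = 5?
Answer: -14741/54 ≈ -272.98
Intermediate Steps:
r(s) = 0 (r(s) = -5/4 + (¼)*5 = -5/4 + 5/4 = 0)
g(V) = V - 1/(-73 + V)
I(a) = a (I(a) = 0*a + a = 0 + a = a)
I(-146) - g(127) = -146 - (-1 + 127² - 73*127)/(-73 + 127) = -146 - (-1 + 16129 - 9271)/54 = -146 - 6857/54 = -14741/54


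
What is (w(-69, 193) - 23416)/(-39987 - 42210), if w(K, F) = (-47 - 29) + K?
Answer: 23561/82197 ≈ 0.28664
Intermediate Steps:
w(K, F) = -76 + K
(w(-69, 193) - 23416)/(-39987 - 42210) = ((-76 - 69) - 23416)/(-39987 - 42210) = (-145 - 23416)/(-82197) = -23561*(-1/82197) = 23561/82197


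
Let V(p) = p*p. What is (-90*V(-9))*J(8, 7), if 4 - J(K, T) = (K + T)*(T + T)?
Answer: 1501740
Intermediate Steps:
V(p) = p²
J(K, T) = 4 - 2*T*(K + T) (J(K, T) = 4 - (K + T)*(T + T) = 4 - (K + T)*2*T = 4 - 2*T*(K + T))
(-90*V(-9))*J(8, 7) = (-90*(-9)²)*(4 - 2*7² - 2*8*7) = (-90*81)*(4 - 2*49 - 112) = -7290*(4 - 98 - 112) = -7290*(-206) = 1501740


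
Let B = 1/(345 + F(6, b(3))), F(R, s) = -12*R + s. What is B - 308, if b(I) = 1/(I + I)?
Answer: -504806/1639 ≈ -308.00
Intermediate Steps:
b(I) = 1/(2*I)
F(R, s) = s - 12*R
B = 6/1639 (B = 1/(345 + ((1/2)/3 - 12*6)) = 1/(345 + ((1/2)*(1/3) - 72)) = 1/(345 + (1/6 - 72)) = 1/(345 - 431/6) = 1/(1639/6) = 6/1639 ≈ 0.0036608)
B - 308 = 6/1639 - 308 = -504806/1639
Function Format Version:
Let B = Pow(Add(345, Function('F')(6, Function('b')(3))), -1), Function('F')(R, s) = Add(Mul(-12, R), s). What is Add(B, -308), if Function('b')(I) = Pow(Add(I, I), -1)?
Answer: Rational(-504806, 1639) ≈ -308.00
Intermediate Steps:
Function('b')(I) = Mul(Rational(1, 2), Pow(I, -1)) (Function('b')(I) = Pow(Mul(2, I), -1) = Mul(Rational(1, 2), Pow(I, -1)))
Function('F')(R, s) = Add(s, Mul(-12, R))
B = Rational(6, 1639) (B = Pow(Add(345, Add(Mul(Rational(1, 2), Pow(3, -1)), Mul(-12, 6))), -1) = Pow(Add(345, Add(Mul(Rational(1, 2), Rational(1, 3)), -72)), -1) = Pow(Add(345, Add(Rational(1, 6), -72)), -1) = Pow(Add(345, Rational(-431, 6)), -1) = Pow(Rational(1639, 6), -1) = Rational(6, 1639) ≈ 0.0036608)
Add(B, -308) = Add(Rational(6, 1639), -308) = Rational(-504806, 1639)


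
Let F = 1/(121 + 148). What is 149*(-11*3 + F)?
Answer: -1322524/269 ≈ -4916.4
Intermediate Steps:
F = 1/269 ≈ 0.0037175
149*(-11*3 + F) = 149*(-11*3 + 1/269) = 149*(-33 + 1/269) = 149*(-8876/269) = -1322524/269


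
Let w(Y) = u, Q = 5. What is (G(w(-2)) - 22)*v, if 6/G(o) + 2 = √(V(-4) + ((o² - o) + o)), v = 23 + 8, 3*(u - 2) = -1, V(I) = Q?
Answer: -9920/17 + 279*√70/17 ≈ -446.22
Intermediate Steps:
V(I) = 5
u = 5/3 (u = 2 + (⅓)*(-1) = 2 - ⅓ = 5/3 ≈ 1.6667)
v = 31
w(Y) = 5/3
G(o) = 6/(-2 + √(5 + o²)) (G(o) = 6/(-2 + √(5 + ((o² - o) + o))) = 6/(-2 + √(5 + o²)))
(G(w(-2)) - 22)*v = (6/(-2 + √(5 + (5/3)²)) - 22)*31 = (6/(-2 + √(5 + 25/9)) - 22)*31 = (6/(-2 + √(70/9)) - 22)*31 = (6/(-2 + √70/3) - 22)*31 = (-22 + 6/(-2 + √70/3))*31 = -682 + 186/(-2 + √70/3)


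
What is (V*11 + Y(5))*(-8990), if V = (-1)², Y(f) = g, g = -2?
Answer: -80910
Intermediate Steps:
Y(f) = -2
V = 1
(V*11 + Y(5))*(-8990) = (1*11 - 2)*(-8990) = (11 - 2)*(-8990) = 9*(-8990) = -80910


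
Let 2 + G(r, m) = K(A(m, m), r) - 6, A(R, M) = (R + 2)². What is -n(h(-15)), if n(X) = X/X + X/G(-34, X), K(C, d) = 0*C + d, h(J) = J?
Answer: -19/14 ≈ -1.3571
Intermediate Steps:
A(R, M) = (2 + R)²
K(C, d) = d (K(C, d) = 0 + d = d)
G(r, m) = -8 + r (G(r, m) = -2 + (r - 6) = -2 + (-6 + r) = -8 + r)
n(X) = 1 - X/42 (n(X) = X/X + X/(-8 - 34) = 1 + X/(-42) = 1 + X*(-1/42) = 1 - X/42)
-n(h(-15)) = -(1 - 1/42*(-15)) = -(1 + 5/14) = -1*19/14 = -19/14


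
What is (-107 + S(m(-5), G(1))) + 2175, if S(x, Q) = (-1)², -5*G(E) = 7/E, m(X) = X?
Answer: 2069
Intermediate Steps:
G(E) = -7/(5*E)
S(x, Q) = 1
(-107 + S(m(-5), G(1))) + 2175 = (-107 + 1) + 2175 = -106 + 2175 = 2069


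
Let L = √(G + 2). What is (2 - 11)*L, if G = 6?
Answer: -18*√2 ≈ -25.456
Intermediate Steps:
L = 2*√2 (L = √(6 + 2) = √8 = 2*√2 ≈ 2.8284)
(2 - 11)*L = (2 - 11)*(2*√2) = -18*√2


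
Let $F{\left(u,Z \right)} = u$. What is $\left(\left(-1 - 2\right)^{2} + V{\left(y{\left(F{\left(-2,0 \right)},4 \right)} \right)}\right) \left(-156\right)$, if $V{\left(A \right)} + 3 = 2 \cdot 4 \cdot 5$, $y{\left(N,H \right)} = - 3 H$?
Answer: $-7176$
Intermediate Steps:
$V{\left(A \right)} = 37$ ($V{\left(A \right)} = -3 + 2 \cdot 4 \cdot 5 = -3 + 8 \cdot 5 = -3 + 40 = 37$)
$\left(\left(-1 - 2\right)^{2} + V{\left(y{\left(F{\left(-2,0 \right)},4 \right)} \right)}\right) \left(-156\right) = \left(\left(-1 - 2\right)^{2} + 37\right) \left(-156\right) = \left(\left(-3\right)^{2} + 37\right) \left(-156\right) = \left(9 + 37\right) \left(-156\right) = 46 \left(-156\right) = -7176$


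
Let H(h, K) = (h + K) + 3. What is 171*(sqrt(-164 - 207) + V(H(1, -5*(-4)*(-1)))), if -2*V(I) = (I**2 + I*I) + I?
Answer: -42408 + 171*I*sqrt(371) ≈ -42408.0 + 3293.7*I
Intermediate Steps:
H(h, K) = 3 + K + h (H(h, K) = (K + h) + 3 = 3 + K + h)
V(I) = -I**2 - I/2 (V(I) = -((I**2 + I*I) + I)/2 = -((I**2 + I**2) + I)/2 = -(2*I**2 + I)/2 = -(I + 2*I**2)/2 = -I**2 - I/2)
171*(sqrt(-164 - 207) + V(H(1, -5*(-4)*(-1)))) = 171*(sqrt(-164 - 207) - (3 - 5*(-4)*(-1) + 1)*(1/2 + (3 - 5*(-4)*(-1) + 1))) = 171*(sqrt(-371) - (3 + 20*(-1) + 1)*(1/2 + (3 + 20*(-1) + 1))) = 171*(I*sqrt(371) - (3 - 20 + 1)*(1/2 + (3 - 20 + 1))) = 171*(I*sqrt(371) - 1*(-16)*(1/2 - 16)) = 171*(I*sqrt(371) - 1*(-16)*(-31/2)) = 171*(I*sqrt(371) - 248) = 171*(-248 + I*sqrt(371)) = -42408 + 171*I*sqrt(371)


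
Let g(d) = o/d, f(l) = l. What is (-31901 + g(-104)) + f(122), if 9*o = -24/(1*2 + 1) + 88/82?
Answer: -304887655/9594 ≈ -31779.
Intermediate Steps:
o = -284/369 (o = (-24/(1*2 + 1) + 88/82)/9 = (-24/(2 + 1) + 88*(1/82))/9 = (-24/3 + 44/41)/9 = (-24*⅓ + 44/41)/9 = (-8 + 44/41)/9 = (⅑)*(-284/41) = -284/369 ≈ -0.76965)
g(d) = -284/(369*d)
(-31901 + g(-104)) + f(122) = (-31901 - 284/369/(-104)) + 122 = (-31901 - 284/369*(-1/104)) + 122 = (-31901 + 71/9594) + 122 = -306058123/9594 + 122 = -304887655/9594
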